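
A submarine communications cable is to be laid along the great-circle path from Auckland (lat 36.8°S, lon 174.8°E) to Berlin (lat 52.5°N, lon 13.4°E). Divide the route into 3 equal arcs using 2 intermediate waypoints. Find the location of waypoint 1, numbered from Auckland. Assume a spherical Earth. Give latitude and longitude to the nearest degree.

From cos δ = sin φ₁ sin φ₂ + cos φ₁ cos φ₂ cos Δλ, the central angle is δ ≈ 2.785 rad (159.6°).
Interpolate at f = 1/3 with slerp weights a = sin((1−f)δ)/sin δ ≈ 2.751, b = sin(fδ)/sin δ ≈ 2.296.
p = a·p₁ + b·p₂ ≈ (-0.834, 0.524, 0.174); φ = arcsin(p_z) ≈ 10.00°, λ = atan2(p_y, p_x) ≈ 147.88°.

≈ lat 10°N, lon 148°E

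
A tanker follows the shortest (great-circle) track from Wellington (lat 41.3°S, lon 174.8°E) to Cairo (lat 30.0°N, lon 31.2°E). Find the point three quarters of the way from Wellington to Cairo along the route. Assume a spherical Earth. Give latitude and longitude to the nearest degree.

≈ lat 7°N, lon 63°E

Write both endpoints as unit vectors p₁, p₂ with components (cos φ cos λ, cos φ sin λ, sin φ).
The central angle between the endpoints is δ = arccos(p₁·p₂) ≈ 2.594 rad (148.6°).
Interpolate at f = 3/4 with slerp weights a = sin((1−f)δ)/sin δ ≈ 1.160, b = sin(fδ)/sin δ ≈ 1.787.
p = a·p₁ + b·p₂ ≈ (0.456, 0.881, 0.128); φ = arcsin(p_z) ≈ 7.36°, λ = atan2(p_y, p_x) ≈ 62.62°.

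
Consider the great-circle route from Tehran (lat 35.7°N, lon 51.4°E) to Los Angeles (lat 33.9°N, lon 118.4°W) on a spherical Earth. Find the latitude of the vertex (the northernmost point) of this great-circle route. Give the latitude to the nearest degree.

The great circle lies in the plane with unit normal n̂ = (p₁ × p₂)/|p₁ × p₂|.
Here n̂_z ≈ -0.127; the vertex latitude is φ_max = arccos|n̂_z| ≈ 82.7°.
Check via Clairaut: cos φ_max = |cos φ₁| · sin C = cos(35.7°)·sin(9.0°) ≈ 0.127, again giving ≈ 82.7°.

≈ 83°N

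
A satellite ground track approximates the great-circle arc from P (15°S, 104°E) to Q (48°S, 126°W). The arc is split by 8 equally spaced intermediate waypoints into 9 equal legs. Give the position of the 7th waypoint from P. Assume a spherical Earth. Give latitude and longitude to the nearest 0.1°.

≈ (58.7°S, 160.5°W)

Convert each endpoint to a unit vector on the sphere (x = cos φ cos λ, y = cos φ sin λ, z = sin φ).
The central angle between the endpoints is δ = arccos(p₁·p₂) ≈ 1.796 rad (102.9°).
Interpolate at f = 7/9 with slerp weights a = sin((1−f)δ)/sin δ ≈ 0.399, b = sin(fδ)/sin δ ≈ 1.010.
p = a·p₁ + b·p₂ ≈ (-0.491, -0.173, -0.854); φ = arcsin(p_z) ≈ -58.65°, λ = atan2(p_y, p_x) ≈ -160.54°.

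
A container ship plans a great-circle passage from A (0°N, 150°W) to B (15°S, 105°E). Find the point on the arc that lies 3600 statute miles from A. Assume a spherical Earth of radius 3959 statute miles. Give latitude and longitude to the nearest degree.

Convert each endpoint to a unit vector on the sphere (x = cos φ cos λ, y = cos φ sin λ, z = sin φ).
The central angle between the endpoints is δ = arccos(p₁·p₂) ≈ 1.823 rad (104.5°). The total great-circle distance is δ·R ≈ 1.823 × 3959 ≈ 7219 mi, so the target fraction is f = 3600/7219 ≈ 0.499.
Interpolate at f ≈ 0.499 with slerp weights a = sin((1−f)δ)/sin δ ≈ 0.818, b = sin(fδ)/sin δ ≈ 0.815.
p = a·p₁ + b·p₂ ≈ (-0.912, 0.351, -0.211); φ = arcsin(p_z) ≈ -12.18°, λ = atan2(p_y, p_x) ≈ 158.93°.

≈ (12°S, 159°E)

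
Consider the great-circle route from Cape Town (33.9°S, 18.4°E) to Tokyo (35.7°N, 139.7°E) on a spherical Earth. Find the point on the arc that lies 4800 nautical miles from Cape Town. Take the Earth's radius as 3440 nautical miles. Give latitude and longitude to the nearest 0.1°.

Write both endpoints as unit vectors p₁, p₂ with components (cos φ cos λ, cos φ sin λ, sin φ).
The central angle between the endpoints is δ = arccos(p₁·p₂) ≈ 2.313 rad (132.5°). The total great-circle distance is δ·R ≈ 2.313 × 3440 ≈ 7955 nmi, so the target fraction is f = 4800/7955 ≈ 0.603.
Interpolate at f ≈ 0.603 with slerp weights a = sin((1−f)δ)/sin δ ≈ 1.077, b = sin(fδ)/sin δ ≈ 1.336.
p = a·p₁ + b·p₂ ≈ (0.021, 0.984, 0.179); φ = arcsin(p_z) ≈ 10.30°, λ = atan2(p_y, p_x) ≈ 88.78°.

≈ 10.3°N, 88.8°E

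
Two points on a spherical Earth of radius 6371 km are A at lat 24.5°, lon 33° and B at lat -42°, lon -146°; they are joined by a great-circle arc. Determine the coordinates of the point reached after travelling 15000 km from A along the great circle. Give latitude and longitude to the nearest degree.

The haversine formula gives a central angle δ ≈ 2.836 rad (162.5°) between the endpoints. The total great-circle distance is δ·R ≈ 2.836 × 6371 ≈ 18067 km, so the target fraction is f = 15000/18067 ≈ 0.830.
Interpolate at f ≈ 0.830 with slerp weights a = sin((1−f)δ)/sin δ ≈ 1.538, b = sin(fδ)/sin δ ≈ 2.353.
p = a·p₁ + b·p₂ ≈ (-0.276, -0.216, -0.937); φ = arcsin(p_z) ≈ -69.50°, λ = atan2(p_y, p_x) ≈ -142.00°.

≈ lat -70°, lon -142°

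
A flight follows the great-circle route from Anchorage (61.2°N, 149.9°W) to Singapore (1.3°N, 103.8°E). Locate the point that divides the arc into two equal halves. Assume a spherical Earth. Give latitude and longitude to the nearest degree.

Write both endpoints as unit vectors p₁, p₂ with components (cos φ cos λ, cos φ sin λ, sin φ).
The central angle between the endpoints is δ = arccos(p₁·p₂) ≈ 1.686 rad (96.6°).
Interpolate at f = 1/2 with slerp weights a = sin((1−f)δ)/sin δ ≈ 0.752, b = sin(fδ)/sin δ ≈ 0.752.
p = a·p₁ + b·p₂ ≈ (-0.493, 0.548, 0.676); φ = arcsin(p_z) ≈ 42.52°, λ = atan2(p_y, p_x) ≈ 131.94°.

≈ 43°N, 132°E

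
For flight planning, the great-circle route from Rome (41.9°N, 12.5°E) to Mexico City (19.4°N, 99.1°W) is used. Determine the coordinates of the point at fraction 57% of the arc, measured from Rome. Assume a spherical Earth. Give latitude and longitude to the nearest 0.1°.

≈ 43.6°N, 61.5°W

Convert each endpoint to a unit vector on the sphere (x = cos φ cos λ, y = cos φ sin λ, z = sin φ).
The central angle between the endpoints is δ = arccos(p₁·p₂) ≈ 1.607 rad (92.1°).
Interpolate at f = 0.57 with slerp weights a = sin((1−f)δ)/sin δ ≈ 0.638, b = sin(fδ)/sin δ ≈ 0.794.
p = a·p₁ + b·p₂ ≈ (0.345, -0.637, 0.690); φ = arcsin(p_z) ≈ 43.60°, λ = atan2(p_y, p_x) ≈ -61.54°.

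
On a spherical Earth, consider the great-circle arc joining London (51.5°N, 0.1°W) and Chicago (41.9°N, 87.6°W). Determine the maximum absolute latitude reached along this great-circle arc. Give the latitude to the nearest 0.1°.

≈ 56.6°N

The great circle lies in the plane with unit normal n̂ = (p₁ × p₂)/|p₁ × p₂|.
Here n̂_z ≈ -0.551; the vertex latitude is φ_max = arccos|n̂_z| ≈ 56.6°.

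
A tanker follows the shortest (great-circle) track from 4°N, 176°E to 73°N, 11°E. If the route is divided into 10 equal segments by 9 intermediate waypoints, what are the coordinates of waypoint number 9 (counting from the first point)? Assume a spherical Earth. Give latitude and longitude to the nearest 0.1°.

≈ 82.4°N, 31.8°E

The haversine formula gives a central angle δ ≈ 1.788 rad (102.4°) between the endpoints.
Interpolate at f = 9/10 with slerp weights a = sin((1−f)δ)/sin δ ≈ 0.182, b = sin(fδ)/sin δ ≈ 1.023.
p = a·p₁ + b·p₂ ≈ (0.112, 0.070, 0.991); φ = arcsin(p_z) ≈ 82.39°, λ = atan2(p_y, p_x) ≈ 31.80°.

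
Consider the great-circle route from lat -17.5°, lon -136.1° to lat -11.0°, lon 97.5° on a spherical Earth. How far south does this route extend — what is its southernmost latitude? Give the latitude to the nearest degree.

The great circle lies in the plane with unit normal n̂ = (p₁ × p₂)/|p₁ × p₂|.
Here n̂_z ≈ -0.869; the vertex latitude is φ_max = arccos|n̂_z| ≈ 29.7°.
Check via Clairaut: cos φ_max = |cos φ₁| · sin C = cos(17.5°)·sin(114.3°) ≈ 0.869, again giving ≈ 29.7°.

≈ -30°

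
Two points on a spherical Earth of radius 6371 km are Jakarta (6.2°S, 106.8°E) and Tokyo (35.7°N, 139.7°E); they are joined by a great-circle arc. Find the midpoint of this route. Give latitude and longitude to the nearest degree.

≈ 15°N, 122°E

Convert each endpoint to a unit vector on the sphere (x = cos φ cos λ, y = cos φ sin λ, z = sin φ).
The central angle between the endpoints is δ = arccos(p₁·p₂) ≈ 0.909 rad (52.1°).
Interpolate at f = 1/2 with slerp weights a = sin((1−f)δ)/sin δ ≈ 0.556, b = sin(fδ)/sin δ ≈ 0.556.
p = a·p₁ + b·p₂ ≈ (-0.505, 0.822, 0.265); φ = arcsin(p_z) ≈ 15.34°, λ = atan2(p_y, p_x) ≈ 121.55°.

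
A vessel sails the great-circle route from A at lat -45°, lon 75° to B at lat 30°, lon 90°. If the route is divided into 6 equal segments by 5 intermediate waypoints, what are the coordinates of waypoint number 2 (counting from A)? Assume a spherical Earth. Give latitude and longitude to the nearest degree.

≈ lat -20°, lon 81°

Write both endpoints as unit vectors p₁, p₂ with components (cos φ cos λ, cos φ sin λ, sin φ).
The central angle between the endpoints is δ = arccos(p₁·p₂) ≈ 1.331 rad (76.2°).
Interpolate at f = 2/6 with slerp weights a = sin((1−f)δ)/sin δ ≈ 0.798, b = sin(fδ)/sin δ ≈ 0.442.
p = a·p₁ + b·p₂ ≈ (0.146, 0.928, -0.343); φ = arcsin(p_z) ≈ -20.09°, λ = atan2(p_y, p_x) ≈ 81.05°.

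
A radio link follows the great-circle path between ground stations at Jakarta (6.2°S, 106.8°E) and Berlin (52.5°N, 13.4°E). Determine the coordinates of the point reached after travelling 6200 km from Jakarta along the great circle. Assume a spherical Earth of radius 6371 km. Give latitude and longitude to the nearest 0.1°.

≈ 36.1°N, 68.0°E

The haversine formula gives a central angle δ ≈ 1.693 rad (97.0°) between the endpoints. The total great-circle distance is δ·R ≈ 1.693 × 6371 ≈ 10784 km, so the target fraction is f = 6200/10784 ≈ 0.575.
Interpolate at f ≈ 0.575 with slerp weights a = sin((1−f)δ)/sin δ ≈ 0.664, b = sin(fδ)/sin δ ≈ 0.833.
p = a·p₁ + b·p₂ ≈ (0.302, 0.749, 0.589); φ = arcsin(p_z) ≈ 36.09°, λ = atan2(p_y, p_x) ≈ 68.02°.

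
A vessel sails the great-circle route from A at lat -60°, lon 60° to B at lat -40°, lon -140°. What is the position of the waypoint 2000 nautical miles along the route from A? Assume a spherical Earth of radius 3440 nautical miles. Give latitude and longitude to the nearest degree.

≈ lat -81°, lon 165°

Convert each endpoint to a unit vector on the sphere (x = cos φ cos λ, y = cos φ sin λ, z = sin φ).
The central angle between the endpoints is δ = arccos(p₁·p₂) ≈ 1.373 rad (78.7°). The total great-circle distance is δ·R ≈ 1.373 × 3440 ≈ 4722 nmi, so the target fraction is f = 2000/4722 ≈ 0.424.
Interpolate at f ≈ 0.424 with slerp weights a = sin((1−f)δ)/sin δ ≈ 0.725, b = sin(fδ)/sin δ ≈ 0.560.
p = a·p₁ + b·p₂ ≈ (-0.147, 0.038, -0.988); φ = arcsin(p_z) ≈ -81.24°, λ = atan2(p_y, p_x) ≈ 165.42°.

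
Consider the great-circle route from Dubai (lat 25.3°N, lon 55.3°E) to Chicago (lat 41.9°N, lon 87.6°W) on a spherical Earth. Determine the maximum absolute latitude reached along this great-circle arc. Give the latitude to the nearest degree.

≈ 65°N

The great circle lies in the plane with unit normal n̂ = (p₁ × p₂)/|p₁ × p₂|.
Here n̂_z ≈ -0.419; the vertex latitude is φ_max = arccos|n̂_z| ≈ 65.2°.
Check via Clairaut: cos φ_max = |cos φ₁| · sin C = cos(25.3°)·sin(27.6°) ≈ 0.419, again giving ≈ 65.2°.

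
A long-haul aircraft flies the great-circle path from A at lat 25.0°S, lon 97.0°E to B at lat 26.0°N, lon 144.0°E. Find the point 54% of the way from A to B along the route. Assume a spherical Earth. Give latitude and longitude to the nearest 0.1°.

≈ lat 2.6°N, lon 122.1°E

The haversine formula gives a central angle δ ≈ 1.191 rad (68.3°) between the endpoints.
Interpolate at f = 0.54 with slerp weights a = sin((1−f)δ)/sin δ ≈ 0.561, b = sin(fδ)/sin δ ≈ 0.646.
p = a·p₁ + b·p₂ ≈ (-0.532, 0.846, 0.046); φ = arcsin(p_z) ≈ 2.64°, λ = atan2(p_y, p_x) ≈ 122.15°.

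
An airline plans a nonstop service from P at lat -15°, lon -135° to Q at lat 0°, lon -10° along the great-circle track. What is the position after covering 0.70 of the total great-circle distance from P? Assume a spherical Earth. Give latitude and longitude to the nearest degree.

Convert each endpoint to a unit vector on the sphere (x = cos φ cos λ, y = cos φ sin λ, z = sin φ).
The central angle between the endpoints is δ = arccos(p₁·p₂) ≈ 2.158 rad (123.6°).
Interpolate at f = 0.70 with slerp weights a = sin((1−f)δ)/sin δ ≈ 0.724, b = sin(fδ)/sin δ ≈ 1.199.
p = a·p₁ + b·p₂ ≈ (0.686, -0.703, -0.188); φ = arcsin(p_z) ≈ -10.81°, λ = atan2(p_y, p_x) ≈ -45.70°.

≈ lat -11°, lon -46°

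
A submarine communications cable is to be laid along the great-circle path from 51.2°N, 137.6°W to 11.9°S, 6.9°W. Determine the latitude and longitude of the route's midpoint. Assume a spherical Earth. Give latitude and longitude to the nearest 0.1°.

≈ 37.7°N, 46.7°W

Write both endpoints as unit vectors p₁, p₂ with components (cos φ cos λ, cos φ sin λ, sin φ).
The central angle between the endpoints is δ = arccos(p₁·p₂) ≈ 2.166 rad (124.1°).
Interpolate at f = 1/2 with slerp weights a = sin((1−f)δ)/sin δ ≈ 1.067, b = sin(fδ)/sin δ ≈ 1.067.
p = a·p₁ + b·p₂ ≈ (0.543, -0.576, 0.611); φ = arcsin(p_z) ≈ 37.69°, λ = atan2(p_y, p_x) ≈ -46.71°.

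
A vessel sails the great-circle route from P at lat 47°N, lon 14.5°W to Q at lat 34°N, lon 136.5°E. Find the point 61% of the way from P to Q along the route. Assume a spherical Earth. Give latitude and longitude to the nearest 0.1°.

Write both endpoints as unit vectors p₁, p₂ with components (cos φ cos λ, cos φ sin λ, sin φ).
The central angle between the endpoints is δ = arccos(p₁·p₂) ≈ 1.656 rad (94.9°).
Interpolate at f = 0.61 with slerp weights a = sin((1−f)δ)/sin δ ≈ 0.604, b = sin(fδ)/sin δ ≈ 0.850.
p = a·p₁ + b·p₂ ≈ (-0.112, 0.382, 0.917); φ = arcsin(p_z) ≈ 66.54°, λ = atan2(p_y, p_x) ≈ 106.38°.

≈ lat 66.5°N, lon 106.4°E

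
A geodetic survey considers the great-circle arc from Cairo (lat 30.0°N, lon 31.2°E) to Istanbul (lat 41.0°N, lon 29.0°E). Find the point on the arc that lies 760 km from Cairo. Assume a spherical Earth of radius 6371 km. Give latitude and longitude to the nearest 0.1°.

≈ lat 36.8°N, lon 29.9°E

Write both endpoints as unit vectors p₁, p₂ with components (cos φ cos λ, cos φ sin λ, sin φ).
The central angle between the endpoints is δ = arccos(p₁·p₂) ≈ 0.194 rad (11.1°). The total great-circle distance is δ·R ≈ 0.194 × 6371 ≈ 1239 km, so the target fraction is f = 760/1239 ≈ 0.613.
Interpolate at f ≈ 0.613 with slerp weights a = sin((1−f)δ)/sin δ ≈ 0.389, b = sin(fδ)/sin δ ≈ 0.616.
p = a·p₁ + b·p₂ ≈ (0.694, 0.400, 0.598); φ = arcsin(p_z) ≈ 36.75°, λ = atan2(p_y, p_x) ≈ 29.92°.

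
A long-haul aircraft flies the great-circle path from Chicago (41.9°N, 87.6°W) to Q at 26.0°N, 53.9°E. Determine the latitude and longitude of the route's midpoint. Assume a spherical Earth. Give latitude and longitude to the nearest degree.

≈ 63°N, 2°W

The haversine formula gives a central angle δ ≈ 1.804 rad (103.3°) between the endpoints.
Interpolate at f = 1/2 with slerp weights a = sin((1−f)δ)/sin δ ≈ 0.806, b = sin(fδ)/sin δ ≈ 0.806.
p = a·p₁ + b·p₂ ≈ (0.452, -0.014, 0.892); φ = arcsin(p_z) ≈ 63.11°, λ = atan2(p_y, p_x) ≈ -1.78°.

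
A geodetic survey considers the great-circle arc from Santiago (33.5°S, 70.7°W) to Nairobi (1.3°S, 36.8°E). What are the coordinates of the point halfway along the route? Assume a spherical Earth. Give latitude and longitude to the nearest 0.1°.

Write both endpoints as unit vectors p₁, p₂ with components (cos φ cos λ, cos φ sin λ, sin φ).
The central angle between the endpoints is δ = arccos(p₁·p₂) ≈ 1.811 rad (103.8°).
Interpolate at f = 1/2 with slerp weights a = sin((1−f)δ)/sin δ ≈ 0.810, b = sin(fδ)/sin δ ≈ 0.810.
p = a·p₁ + b·p₂ ≈ (0.872, -0.152, -0.466); φ = arcsin(p_z) ≈ -27.74°, λ = atan2(p_y, p_x) ≈ -9.92°.

≈ 27.7°S, 9.9°W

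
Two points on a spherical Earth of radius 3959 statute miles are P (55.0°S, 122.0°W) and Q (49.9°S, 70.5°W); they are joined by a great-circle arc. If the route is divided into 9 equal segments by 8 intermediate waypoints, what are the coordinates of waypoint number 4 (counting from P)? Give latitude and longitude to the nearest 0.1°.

≈ (55.6°S, 97.7°W)

From cos δ = sin φ₁ sin φ₂ + cos φ₁ cos φ₂ cos Δλ, the central angle is δ ≈ 0.542 rad (31.1°).
Interpolate at f = 4/9 with slerp weights a = sin((1−f)δ)/sin δ ≈ 0.575, b = sin(fδ)/sin δ ≈ 0.462.
p = a·p₁ + b·p₂ ≈ (-0.075, -0.560, -0.825); φ = arcsin(p_z) ≈ -55.56°, λ = atan2(p_y, p_x) ≈ -97.65°.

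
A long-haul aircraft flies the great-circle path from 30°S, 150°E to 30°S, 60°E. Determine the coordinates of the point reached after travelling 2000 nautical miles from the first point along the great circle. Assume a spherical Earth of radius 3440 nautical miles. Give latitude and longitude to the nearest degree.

Write both endpoints as unit vectors p₁, p₂ with components (cos φ cos λ, cos φ sin λ, sin φ).
The central angle between the endpoints is δ = arccos(p₁·p₂) ≈ 1.318 rad (75.5°). The total great-circle distance is δ·R ≈ 1.318 × 3440 ≈ 4534 nmi, so the target fraction is f = 2000/4534 ≈ 0.441.
Interpolate at f ≈ 0.441 with slerp weights a = sin((1−f)δ)/sin δ ≈ 0.694, b = sin(fδ)/sin δ ≈ 0.567.
p = a·p₁ + b·p₂ ≈ (-0.275, 0.726, -0.631); φ = arcsin(p_z) ≈ -39.09°, λ = atan2(p_y, p_x) ≈ 110.74°.

≈ 39°S, 111°E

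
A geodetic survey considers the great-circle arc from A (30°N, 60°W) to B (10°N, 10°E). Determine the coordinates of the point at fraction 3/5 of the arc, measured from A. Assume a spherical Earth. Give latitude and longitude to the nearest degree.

≈ (22°N, 16°W)

Convert each endpoint to a unit vector on the sphere (x = cos φ cos λ, y = cos φ sin λ, z = sin φ).
The central angle between the endpoints is δ = arccos(p₁·p₂) ≈ 1.183 rad (67.8°).
Interpolate at f = 3/5 with slerp weights a = sin((1−f)δ)/sin δ ≈ 0.492, b = sin(fδ)/sin δ ≈ 0.704.
p = a·p₁ + b·p₂ ≈ (0.896, -0.249, 0.368); φ = arcsin(p_z) ≈ 21.61°, λ = atan2(p_y, p_x) ≈ -15.52°.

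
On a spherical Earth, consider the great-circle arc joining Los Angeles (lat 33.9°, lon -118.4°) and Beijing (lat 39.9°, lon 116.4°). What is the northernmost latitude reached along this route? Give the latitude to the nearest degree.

≈ 59°

The great circle lies in the plane with unit normal n̂ = (p₁ × p₂)/|p₁ × p₂|.
Here n̂_z ≈ -0.520; the vertex latitude is φ_max = arccos|n̂_z| ≈ 58.6°.
Check via Clairaut: cos φ_max = |cos φ₁| · sin C = cos(33.9°)·sin(38.8°) ≈ 0.520, again giving ≈ 58.6°.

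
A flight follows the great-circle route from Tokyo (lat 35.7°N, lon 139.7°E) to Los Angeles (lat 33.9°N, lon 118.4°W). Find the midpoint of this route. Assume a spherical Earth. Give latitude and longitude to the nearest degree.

≈ lat 48°N, lon 169°W

Convert each endpoint to a unit vector on the sphere (x = cos φ cos λ, y = cos φ sin λ, z = sin φ).
The central angle between the endpoints is δ = arccos(p₁·p₂) ≈ 1.383 rad (79.3°).
Interpolate at f = 1/2 with slerp weights a = sin((1−f)δ)/sin δ ≈ 0.649, b = sin(fδ)/sin δ ≈ 0.649.
p = a·p₁ + b·p₂ ≈ (-0.658, -0.133, 0.741); φ = arcsin(p_z) ≈ 47.81°, λ = atan2(p_y, p_x) ≈ -168.58°.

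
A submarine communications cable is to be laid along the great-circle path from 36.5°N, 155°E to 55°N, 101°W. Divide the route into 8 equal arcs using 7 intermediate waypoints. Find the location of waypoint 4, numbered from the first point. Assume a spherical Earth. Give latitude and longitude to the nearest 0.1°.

≈ 58.5°N, 165.1°W

Write both endpoints as unit vectors p₁, p₂ with components (cos φ cos λ, cos φ sin λ, sin φ).
The central angle between the endpoints is δ = arccos(p₁·p₂) ≈ 1.186 rad (67.9°).
Interpolate at f = 4/8 with slerp weights a = sin((1−f)δ)/sin δ ≈ 0.603, b = sin(fδ)/sin δ ≈ 0.603.
p = a·p₁ + b·p₂ ≈ (-0.505, -0.135, 0.852); φ = arcsin(p_z) ≈ 58.48°, λ = atan2(p_y, p_x) ≈ -165.08°.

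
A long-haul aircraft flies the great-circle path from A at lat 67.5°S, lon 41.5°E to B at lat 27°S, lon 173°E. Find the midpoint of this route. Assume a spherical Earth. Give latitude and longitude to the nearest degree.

≈ lat 63°S, lon 149°E

Write both endpoints as unit vectors p₁, p₂ with components (cos φ cos λ, cos φ sin λ, sin φ).
The central angle between the endpoints is δ = arccos(p₁·p₂) ≈ 1.376 rad (78.8°).
Interpolate at f = 1/2 with slerp weights a = sin((1−f)δ)/sin δ ≈ 0.647, b = sin(fδ)/sin δ ≈ 0.647.
p = a·p₁ + b·p₂ ≈ (-0.387, 0.234, -0.892); φ = arcsin(p_z) ≈ -63.10°, λ = atan2(p_y, p_x) ≈ 148.79°.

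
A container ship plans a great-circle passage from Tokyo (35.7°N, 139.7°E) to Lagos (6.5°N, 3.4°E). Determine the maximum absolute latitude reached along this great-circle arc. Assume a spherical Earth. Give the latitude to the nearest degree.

≈ 49°N

The great circle lies in the plane with unit normal n̂ = (p₁ × p₂)/|p₁ × p₂|.
Here n̂_z ≈ -0.651; the vertex latitude is φ_max = arccos|n̂_z| ≈ 49.4°.
Check via Clairaut: cos φ_max = |cos φ₁| · sin C = cos(35.7°)·sin(53.3°) ≈ 0.651, again giving ≈ 49.4°.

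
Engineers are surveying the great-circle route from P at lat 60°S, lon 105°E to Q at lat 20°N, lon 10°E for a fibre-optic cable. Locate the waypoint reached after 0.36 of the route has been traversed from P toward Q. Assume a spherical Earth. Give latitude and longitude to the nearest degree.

≈ lat 39°S, lon 50°E

The haversine formula gives a central angle δ ≈ 1.915 rad (109.7°) between the endpoints.
Interpolate at f = 0.36 with slerp weights a = sin((1−f)δ)/sin δ ≈ 0.999, b = sin(fδ)/sin δ ≈ 0.676.
p = a·p₁ + b·p₂ ≈ (0.496, 0.593, -0.635); φ = arcsin(p_z) ≈ -39.38°, λ = atan2(p_y, p_x) ≈ 50.10°.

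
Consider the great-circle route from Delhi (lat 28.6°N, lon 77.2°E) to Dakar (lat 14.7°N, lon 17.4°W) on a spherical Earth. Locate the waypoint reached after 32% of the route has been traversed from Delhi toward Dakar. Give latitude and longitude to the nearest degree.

≈ lat 32°N, lon 45°E

Convert each endpoint to a unit vector on the sphere (x = cos φ cos λ, y = cos φ sin λ, z = sin φ).
The central angle between the endpoints is δ = arccos(p₁·p₂) ≈ 1.517 rad (86.9°).
Interpolate at f = 0.32 with slerp weights a = sin((1−f)δ)/sin δ ≈ 0.859, b = sin(fδ)/sin δ ≈ 0.467.
p = a·p₁ + b·p₂ ≈ (0.599, 0.601, 0.530); φ = arcsin(p_z) ≈ 32.01°, λ = atan2(p_y, p_x) ≈ 45.10°.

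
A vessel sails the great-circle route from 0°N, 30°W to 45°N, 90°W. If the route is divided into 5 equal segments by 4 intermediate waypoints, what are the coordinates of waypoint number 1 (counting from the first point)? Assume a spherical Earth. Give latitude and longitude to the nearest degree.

From cos δ = sin φ₁ sin φ₂ + cos φ₁ cos φ₂ cos Δλ, the central angle is δ ≈ 1.209 rad (69.3°).
Interpolate at f = 1/5 with slerp weights a = sin((1−f)δ)/sin δ ≈ 0.880, b = sin(fδ)/sin δ ≈ 0.256.
p = a·p₁ + b·p₂ ≈ (0.762, -0.621, 0.181); φ = arcsin(p_z) ≈ 10.43°, λ = atan2(p_y, p_x) ≈ -39.17°.

≈ 10°N, 39°W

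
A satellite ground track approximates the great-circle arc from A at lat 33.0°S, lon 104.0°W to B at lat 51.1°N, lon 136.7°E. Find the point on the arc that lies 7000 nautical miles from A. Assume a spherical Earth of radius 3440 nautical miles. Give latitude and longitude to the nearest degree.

≈ lat 48°N, lon 162°E

The haversine formula gives a central angle δ ≈ 2.321 rad (133.0°) between the endpoints. The total great-circle distance is δ·R ≈ 2.321 × 3440 ≈ 7983 nmi, so the target fraction is f = 7000/7983 ≈ 0.877.
Interpolate at f ≈ 0.877 with slerp weights a = sin((1−f)δ)/sin δ ≈ 0.385, b = sin(fδ)/sin δ ≈ 1.222.
p = a·p₁ + b·p₂ ≈ (-0.637, 0.213, 0.741); φ = arcsin(p_z) ≈ 47.83°, λ = atan2(p_y, p_x) ≈ 161.53°.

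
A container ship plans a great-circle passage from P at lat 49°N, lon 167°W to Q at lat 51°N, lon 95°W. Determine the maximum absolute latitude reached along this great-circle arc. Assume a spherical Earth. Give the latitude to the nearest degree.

The great circle lies in the plane with unit normal n̂ = (p₁ × p₂)/|p₁ × p₂|.
Here n̂_z ≈ +0.561; the vertex latitude is φ_max = arccos|n̂_z| ≈ 55.9°.

≈ 56°N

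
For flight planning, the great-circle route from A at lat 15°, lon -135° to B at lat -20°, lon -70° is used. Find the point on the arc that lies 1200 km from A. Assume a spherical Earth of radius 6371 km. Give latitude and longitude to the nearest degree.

Write both endpoints as unit vectors p₁, p₂ with components (cos φ cos λ, cos φ sin λ, sin φ).
The central angle between the endpoints is δ = arccos(p₁·p₂) ≈ 1.271 rad (72.8°). The total great-circle distance is δ·R ≈ 1.271 × 6371 ≈ 8099 km, so the target fraction is f = 1200/8099 ≈ 0.148.
Interpolate at f ≈ 0.148 with slerp weights a = sin((1−f)δ)/sin δ ≈ 0.924, b = sin(fδ)/sin δ ≈ 0.196.
p = a·p₁ + b·p₂ ≈ (-0.568, -0.804, 0.172); φ = arcsin(p_z) ≈ 9.92°, λ = atan2(p_y, p_x) ≈ -125.25°.

≈ lat 10°, lon -125°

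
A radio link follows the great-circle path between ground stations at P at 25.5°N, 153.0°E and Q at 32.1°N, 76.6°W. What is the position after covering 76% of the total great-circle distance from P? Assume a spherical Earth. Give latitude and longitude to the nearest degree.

≈ 47°N, 103°W

From cos δ = sin φ₁ sin φ₂ + cos φ₁ cos φ₂ cos Δλ, the central angle is δ ≈ 1.841 rad (105.5°).
Interpolate at f = 0.76 with slerp weights a = sin((1−f)δ)/sin δ ≈ 0.444, b = sin(fδ)/sin δ ≈ 1.022.
p = a·p₁ + b·p₂ ≈ (-0.156, -0.661, 0.734); φ = arcsin(p_z) ≈ 47.25°, λ = atan2(p_y, p_x) ≈ -103.29°.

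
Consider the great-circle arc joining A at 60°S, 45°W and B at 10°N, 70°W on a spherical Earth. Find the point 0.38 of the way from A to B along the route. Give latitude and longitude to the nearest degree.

≈ 34°S, 59°W

The haversine formula gives a central angle δ ≈ 1.270 rad (72.8°) between the endpoints.
Interpolate at f = 0.38 with slerp weights a = sin((1−f)δ)/sin δ ≈ 0.742, b = sin(fδ)/sin δ ≈ 0.486.
p = a·p₁ + b·p₂ ≈ (0.426, -0.712, -0.558); φ = arcsin(p_z) ≈ -33.93°, λ = atan2(p_y, p_x) ≈ -59.11°.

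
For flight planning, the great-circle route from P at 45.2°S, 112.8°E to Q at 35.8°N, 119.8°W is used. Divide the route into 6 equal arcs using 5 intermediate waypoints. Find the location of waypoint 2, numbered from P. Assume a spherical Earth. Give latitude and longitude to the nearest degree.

Convert each endpoint to a unit vector on the sphere (x = cos φ cos λ, y = cos φ sin λ, z = sin φ).
The central angle between the endpoints is δ = arccos(p₁·p₂) ≈ 2.437 rad (139.7°).
Interpolate at f = 2/6 with slerp weights a = sin((1−f)δ)/sin δ ≈ 1.542, b = sin(fδ)/sin δ ≈ 1.121.
p = a·p₁ + b·p₂ ≈ (-0.873, 0.213, -0.438); φ = arcsin(p_z) ≈ -26.01°, λ = atan2(p_y, p_x) ≈ 166.31°.

≈ 26°S, 166°E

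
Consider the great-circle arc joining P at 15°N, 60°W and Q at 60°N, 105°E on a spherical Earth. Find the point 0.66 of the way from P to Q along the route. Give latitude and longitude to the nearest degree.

≈ 80°N, 12°W

Convert each endpoint to a unit vector on the sphere (x = cos φ cos λ, y = cos φ sin λ, z = sin φ).
The central angle between the endpoints is δ = arccos(p₁·p₂) ≈ 1.816 rad (104.0°).
Interpolate at f = 0.66 with slerp weights a = sin((1−f)δ)/sin δ ≈ 0.597, b = sin(fδ)/sin δ ≈ 0.960.
p = a·p₁ + b·p₂ ≈ (0.164, -0.035, 0.986); φ = arcsin(p_z) ≈ 80.35°, λ = atan2(p_y, p_x) ≈ -12.19°.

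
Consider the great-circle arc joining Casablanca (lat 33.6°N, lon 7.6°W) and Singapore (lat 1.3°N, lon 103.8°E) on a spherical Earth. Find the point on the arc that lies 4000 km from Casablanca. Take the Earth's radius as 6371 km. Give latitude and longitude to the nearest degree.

The haversine formula gives a central angle δ ≈ 1.866 rad (106.9°) between the endpoints. The total great-circle distance is δ·R ≈ 1.866 × 6371 ≈ 11891 km, so the target fraction is f = 4000/11891 ≈ 0.336.
Interpolate at f ≈ 0.336 with slerp weights a = sin((1−f)δ)/sin δ ≈ 0.988, b = sin(fδ)/sin δ ≈ 0.614.
p = a·p₁ + b·p₂ ≈ (0.669, 0.487, 0.561); φ = arcsin(p_z) ≈ 34.11°, λ = atan2(p_y, p_x) ≈ 36.05°.

≈ lat 34°N, lon 36°E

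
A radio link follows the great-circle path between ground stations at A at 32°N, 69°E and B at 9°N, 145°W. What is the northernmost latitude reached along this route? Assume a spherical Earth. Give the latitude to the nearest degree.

≈ 54°N

The great circle lies in the plane with unit normal n̂ = (p₁ × p₂)/|p₁ × p₂|.
Here n̂_z ≈ +0.592; the vertex latitude is φ_max = arccos|n̂_z| ≈ 53.7°.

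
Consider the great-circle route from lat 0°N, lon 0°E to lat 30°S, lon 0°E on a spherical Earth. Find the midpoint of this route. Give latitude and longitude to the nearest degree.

Convert each endpoint to a unit vector on the sphere (x = cos φ cos λ, y = cos φ sin λ, z = sin φ).
The central angle between the endpoints is δ = arccos(p₁·p₂) ≈ 0.524 rad (30.0°).
Interpolate at f = 1/2 with slerp weights a = sin((1−f)δ)/sin δ ≈ 0.518, b = sin(fδ)/sin δ ≈ 0.518.
p = a·p₁ + b·p₂ ≈ (0.966, 0.000, -0.259); φ = arcsin(p_z) ≈ -15.00°, λ = atan2(p_y, p_x) ≈ 0.00°.

≈ lat 15°S, lon 0°E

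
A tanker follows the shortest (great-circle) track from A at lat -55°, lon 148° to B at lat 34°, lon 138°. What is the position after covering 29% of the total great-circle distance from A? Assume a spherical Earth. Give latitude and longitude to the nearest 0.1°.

The haversine formula gives a central angle δ ≈ 1.561 rad (89.4°) between the endpoints.
Interpolate at f = 0.29 with slerp weights a = sin((1−f)δ)/sin δ ≈ 0.895, b = sin(fδ)/sin δ ≈ 0.437.
p = a·p₁ + b·p₂ ≈ (-0.705, 0.515, -0.488); φ = arcsin(p_z) ≈ -29.24°, λ = atan2(p_y, p_x) ≈ 143.86°.

≈ lat -29.2°, lon 143.9°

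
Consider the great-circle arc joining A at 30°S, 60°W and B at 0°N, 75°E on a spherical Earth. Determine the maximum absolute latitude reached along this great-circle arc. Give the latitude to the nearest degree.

≈ 39°S

The great circle lies in the plane with unit normal n̂ = (p₁ × p₂)/|p₁ × p₂|.
Here n̂_z ≈ +0.775; the vertex latitude is φ_max = arccos|n̂_z| ≈ 39.2°.
Check via Clairaut: cos φ_max = |cos φ₁| · sin C = cos(30.0°)·sin(116.6°) ≈ 0.775, again giving ≈ 39.2°.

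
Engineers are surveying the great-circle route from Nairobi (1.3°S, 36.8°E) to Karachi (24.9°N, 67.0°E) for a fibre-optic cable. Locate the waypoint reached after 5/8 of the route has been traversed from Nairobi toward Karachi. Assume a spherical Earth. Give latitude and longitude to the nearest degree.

Convert each endpoint to a unit vector on the sphere (x = cos φ cos λ, y = cos φ sin λ, z = sin φ).
The central angle between the endpoints is δ = arccos(p₁·p₂) ≈ 0.685 rad (39.3°).
Interpolate at f = 5/8 with slerp weights a = sin((1−f)δ)/sin δ ≈ 0.402, b = sin(fδ)/sin δ ≈ 0.656.
p = a·p₁ + b·p₂ ≈ (0.554, 0.788, 0.267); φ = arcsin(p_z) ≈ 15.50°, λ = atan2(p_y, p_x) ≈ 54.90°.

≈ 15°N, 55°E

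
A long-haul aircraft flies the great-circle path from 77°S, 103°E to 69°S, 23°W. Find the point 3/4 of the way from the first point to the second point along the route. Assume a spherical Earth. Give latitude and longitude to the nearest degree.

The haversine formula gives a central angle δ ≈ 0.531 rad (30.4°) between the endpoints.
Interpolate at f = 3/4 with slerp weights a = sin((1−f)δ)/sin δ ≈ 0.261, b = sin(fδ)/sin δ ≈ 0.766.
p = a·p₁ + b·p₂ ≈ (0.239, -0.050, -0.970); φ = arcsin(p_z) ≈ -75.84°, λ = atan2(p_y, p_x) ≈ -11.78°.

≈ 76°S, 12°W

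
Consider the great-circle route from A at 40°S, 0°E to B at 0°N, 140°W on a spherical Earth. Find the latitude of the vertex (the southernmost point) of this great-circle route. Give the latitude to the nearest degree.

≈ 53°S

The great circle lies in the plane with unit normal n̂ = (p₁ × p₂)/|p₁ × p₂|.
Here n̂_z ≈ -0.608; the vertex latitude is φ_max = arccos|n̂_z| ≈ 52.5°.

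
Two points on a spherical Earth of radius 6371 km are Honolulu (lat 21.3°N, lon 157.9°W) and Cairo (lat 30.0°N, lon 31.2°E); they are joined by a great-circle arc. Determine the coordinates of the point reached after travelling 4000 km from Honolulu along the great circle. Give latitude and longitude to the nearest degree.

Convert each endpoint to a unit vector on the sphere (x = cos φ cos λ, y = cos φ sin λ, z = sin φ).
The central angle between the endpoints is δ = arccos(p₁·p₂) ≈ 2.233 rad (128.0°). The total great-circle distance is δ·R ≈ 2.233 × 6371 ≈ 14228 km, so the target fraction is f = 4000/14228 ≈ 0.281.
Interpolate at f ≈ 0.281 with slerp weights a = sin((1−f)δ)/sin δ ≈ 1.268, b = sin(fδ)/sin δ ≈ 0.745.
p = a·p₁ + b·p₂ ≈ (-0.542, -0.110, 0.833); φ = arcsin(p_z) ≈ 56.40°, λ = atan2(p_y, p_x) ≈ -168.53°.

≈ lat 56°N, lon 169°W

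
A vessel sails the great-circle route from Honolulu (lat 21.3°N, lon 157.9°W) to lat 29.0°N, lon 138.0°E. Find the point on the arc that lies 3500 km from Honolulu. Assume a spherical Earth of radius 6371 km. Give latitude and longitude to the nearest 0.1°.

The haversine formula gives a central angle δ ≈ 1.010 rad (57.9°) between the endpoints. The total great-circle distance is δ·R ≈ 1.010 × 6371 ≈ 6433 km, so the target fraction is f = 3500/6433 ≈ 0.544.
Interpolate at f ≈ 0.544 with slerp weights a = sin((1−f)δ)/sin δ ≈ 0.525, b = sin(fδ)/sin δ ≈ 0.617.
p = a·p₁ + b·p₂ ≈ (-0.854, 0.177, 0.490); φ = arcsin(p_z) ≈ 29.31°, λ = atan2(p_y, p_x) ≈ 168.29°.

≈ lat 29.3°N, lon 168.3°E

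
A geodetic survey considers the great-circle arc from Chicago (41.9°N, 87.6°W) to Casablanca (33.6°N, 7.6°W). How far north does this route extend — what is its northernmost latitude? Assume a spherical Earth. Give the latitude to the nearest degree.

≈ 46°N

The great circle lies in the plane with unit normal n̂ = (p₁ × p₂)/|p₁ × p₂|.
Here n̂_z ≈ +0.695; the vertex latitude is φ_max = arccos|n̂_z| ≈ 46.0°.
Check via Clairaut: cos φ_max = |cos φ₁| · sin C = cos(41.9°)·sin(69.0°) ≈ 0.695, again giving ≈ 46.0°.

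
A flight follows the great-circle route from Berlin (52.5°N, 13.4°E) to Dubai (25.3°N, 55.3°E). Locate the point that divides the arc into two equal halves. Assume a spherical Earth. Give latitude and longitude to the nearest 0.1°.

≈ 40.7°N, 38.6°E

Convert each endpoint to a unit vector on the sphere (x = cos φ cos λ, y = cos φ sin λ, z = sin φ).
The central angle between the endpoints is δ = arccos(p₁·p₂) ≈ 0.725 rad (41.5°).
Interpolate at f = 1/2 with slerp weights a = sin((1−f)δ)/sin δ ≈ 0.535, b = sin(fδ)/sin δ ≈ 0.535.
p = a·p₁ + b·p₂ ≈ (0.592, 0.473, 0.653); φ = arcsin(p_z) ≈ 40.75°, λ = atan2(p_y, p_x) ≈ 38.62°.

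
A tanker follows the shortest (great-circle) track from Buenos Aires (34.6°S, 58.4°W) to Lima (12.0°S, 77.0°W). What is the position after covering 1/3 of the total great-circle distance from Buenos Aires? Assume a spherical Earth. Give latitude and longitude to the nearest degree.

The haversine formula gives a central angle δ ≈ 0.492 rad (28.2°) between the endpoints.
Interpolate at f = 1/3 with slerp weights a = sin((1−f)δ)/sin δ ≈ 0.682, b = sin(fδ)/sin δ ≈ 0.346.
p = a·p₁ + b·p₂ ≈ (0.370, -0.808, -0.459); φ = arcsin(p_z) ≈ -27.33°, λ = atan2(p_y, p_x) ≈ -65.37°.

≈ 27°S, 65°W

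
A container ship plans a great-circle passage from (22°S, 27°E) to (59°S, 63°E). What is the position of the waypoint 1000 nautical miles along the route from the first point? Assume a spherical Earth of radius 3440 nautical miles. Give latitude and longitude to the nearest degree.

Convert each endpoint to a unit vector on the sphere (x = cos φ cos λ, y = cos φ sin λ, z = sin φ).
The central angle between the endpoints is δ = arccos(p₁·p₂) ≈ 0.785 rad (45.0°). The total great-circle distance is δ·R ≈ 0.785 × 3440 ≈ 2700 nmi, so the target fraction is f = 1000/2700 ≈ 0.370.
Interpolate at f ≈ 0.370 with slerp weights a = sin((1−f)δ)/sin δ ≈ 0.671, b = sin(fδ)/sin δ ≈ 0.406.
p = a·p₁ + b·p₂ ≈ (0.649, 0.469, -0.599); φ = arcsin(p_z) ≈ -36.80°, λ = atan2(p_y, p_x) ≈ 35.82°.

≈ (37°S, 36°E)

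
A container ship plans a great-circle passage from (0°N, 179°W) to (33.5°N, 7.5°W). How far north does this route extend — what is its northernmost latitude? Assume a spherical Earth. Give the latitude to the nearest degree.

≈ 77°N

The great circle lies in the plane with unit normal n̂ = (p₁ × p₂)/|p₁ × p₂|.
Here n̂_z ≈ +0.218; the vertex latitude is φ_max = arccos|n̂_z| ≈ 77.4°.
Check via Clairaut: cos φ_max = |cos φ₁| · sin C = cos(0.0°)·sin(12.6°) ≈ 0.218, again giving ≈ 77.4°.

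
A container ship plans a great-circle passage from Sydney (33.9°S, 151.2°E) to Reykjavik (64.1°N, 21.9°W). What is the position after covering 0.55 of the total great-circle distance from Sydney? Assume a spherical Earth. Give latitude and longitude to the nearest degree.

Write both endpoints as unit vectors p₁, p₂ with components (cos φ cos λ, cos φ sin λ, sin φ).
The central angle between the endpoints is δ = arccos(p₁·p₂) ≈ 2.609 rad (149.5°).
Interpolate at f = 0.55 with slerp weights a = sin((1−f)δ)/sin δ ≈ 1.817, b = sin(fδ)/sin δ ≈ 1.952.
p = a·p₁ + b·p₂ ≈ (-0.531, 0.409, 0.743); φ = arcsin(p_z) ≈ 47.95°, λ = atan2(p_y, p_x) ≈ 142.40°.

≈ (48°N, 142°E)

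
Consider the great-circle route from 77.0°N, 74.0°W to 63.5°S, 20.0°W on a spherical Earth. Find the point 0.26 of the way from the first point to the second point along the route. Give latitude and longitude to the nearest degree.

Write both endpoints as unit vectors p₁, p₂ with components (cos φ cos λ, cos φ sin λ, sin φ).
The central angle between the endpoints is δ = arccos(p₁·p₂) ≈ 2.520 rad (144.4°).
Interpolate at f = 0.26 with slerp weights a = sin((1−f)δ)/sin δ ≈ 1.644, b = sin(fδ)/sin δ ≈ 1.046.
p = a·p₁ + b·p₂ ≈ (0.541, -0.515, 0.665); φ = arcsin(p_z) ≈ 41.69°, λ = atan2(p_y, p_x) ≈ -43.61°.

≈ 42°N, 44°W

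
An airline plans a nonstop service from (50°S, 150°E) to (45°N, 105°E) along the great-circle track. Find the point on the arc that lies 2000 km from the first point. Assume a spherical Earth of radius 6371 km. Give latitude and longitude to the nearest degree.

From cos δ = sin φ₁ sin φ₂ + cos φ₁ cos φ₂ cos Δλ, the central angle is δ ≈ 1.793 rad (102.7°). The total great-circle distance is δ·R ≈ 1.793 × 6371 ≈ 11423 km, so the target fraction is f = 2000/11423 ≈ 0.175.
Interpolate at f ≈ 0.175 with slerp weights a = sin((1−f)δ)/sin δ ≈ 1.021, b = sin(fδ)/sin δ ≈ 0.317.
p = a·p₁ + b·p₂ ≈ (-0.626, 0.544, -0.558); φ = arcsin(p_z) ≈ -33.93°, λ = atan2(p_y, p_x) ≈ 139.00°.

≈ (34°S, 139°E)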